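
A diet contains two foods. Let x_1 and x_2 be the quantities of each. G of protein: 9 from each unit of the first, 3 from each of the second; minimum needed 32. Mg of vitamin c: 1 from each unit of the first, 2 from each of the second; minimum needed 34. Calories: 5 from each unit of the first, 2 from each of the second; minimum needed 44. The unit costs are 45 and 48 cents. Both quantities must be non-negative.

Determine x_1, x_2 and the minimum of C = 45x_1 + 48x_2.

Feasible corners and C = 45x_1 + 48x_2:
  (0, 22) → C = 1056
  (34, 0) → C = 1530
  (5/2, 63/4) → C = 1737/2
The feasible region is unbounded (it extends along (0, 1), (1, 0)), but C strictly increases along every unbounded feasible direction, so there is no improving ray and the minimum is attained at a vertex.

x_1 = 5/2, x_2 = 63/4, minimum C = 1737/2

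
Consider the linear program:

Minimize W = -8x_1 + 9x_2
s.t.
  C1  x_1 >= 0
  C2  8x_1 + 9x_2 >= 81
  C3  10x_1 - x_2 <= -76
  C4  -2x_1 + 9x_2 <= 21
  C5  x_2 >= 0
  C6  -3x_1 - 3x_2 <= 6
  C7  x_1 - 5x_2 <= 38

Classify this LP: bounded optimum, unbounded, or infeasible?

The boundaries x_1 = 0 and 10x_1 - x_2 = -76 meet at (0, 76), but that point violates -2x_1 + 9x_2 ≤ 21. Every candidate vertex is excluded by some other constraint, so the feasible region is empty.

infeasible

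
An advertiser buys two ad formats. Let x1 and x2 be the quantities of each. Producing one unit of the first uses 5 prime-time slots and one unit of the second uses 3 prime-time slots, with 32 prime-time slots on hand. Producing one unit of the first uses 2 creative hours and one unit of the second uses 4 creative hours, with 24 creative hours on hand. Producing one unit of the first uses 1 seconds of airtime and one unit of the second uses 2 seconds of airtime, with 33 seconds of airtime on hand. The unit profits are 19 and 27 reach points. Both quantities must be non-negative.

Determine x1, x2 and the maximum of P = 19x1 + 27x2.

Extreme points and P = 19x1 + 27x2:
  (0, 0) → P = 0
  (0, 6) → P = 162
  (32/5, 0) → P = 608/5
  (4, 4) → P = 184

x1 = 4, x2 = 4, maximum P = 184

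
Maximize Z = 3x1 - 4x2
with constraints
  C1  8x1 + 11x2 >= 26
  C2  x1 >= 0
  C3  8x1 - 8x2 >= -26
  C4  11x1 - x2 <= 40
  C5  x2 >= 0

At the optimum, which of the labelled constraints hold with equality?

Extreme points and Z = 3x1 - 4x2:
  (0, 26/11) → Z = -104/11
  (13/4, 0) → Z = 39/4
  (0, 13/4) → Z = -13
  (173/40, 303/40) → Z = -693/40
  (40/11, 0) → Z = 120/11

The maximum is at (40/11, 0). Substituting into each constraint, equality holds for C4 and C5; the remaining constraints have slack.

C4 and C5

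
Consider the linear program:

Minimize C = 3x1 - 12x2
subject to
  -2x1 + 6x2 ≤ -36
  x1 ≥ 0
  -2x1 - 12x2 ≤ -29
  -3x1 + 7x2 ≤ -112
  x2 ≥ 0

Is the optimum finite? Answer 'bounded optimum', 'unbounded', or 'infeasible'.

unbounded

From the feasible point (105, 29), moving in the direction (6, 2) keeps every constraint satisfied while C decreases without bound.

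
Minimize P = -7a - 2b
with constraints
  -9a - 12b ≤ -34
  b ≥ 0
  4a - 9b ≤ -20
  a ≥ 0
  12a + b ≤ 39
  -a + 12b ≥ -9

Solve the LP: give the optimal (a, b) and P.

At the optimal vertex, a = 0 and 12a + b = 39.
Solving simultaneously gives a = 0, b = 39.

a = 0, b = 39, minimum P = -78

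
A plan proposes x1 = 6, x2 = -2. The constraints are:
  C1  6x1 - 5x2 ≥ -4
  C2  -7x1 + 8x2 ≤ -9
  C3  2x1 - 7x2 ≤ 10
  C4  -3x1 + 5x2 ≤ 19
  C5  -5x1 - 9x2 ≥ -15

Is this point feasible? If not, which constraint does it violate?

not feasible — violates C3

Constraint C3: 2x1 - 7x2 = 26, which is not ≤ 10. All other constraints are satisfied.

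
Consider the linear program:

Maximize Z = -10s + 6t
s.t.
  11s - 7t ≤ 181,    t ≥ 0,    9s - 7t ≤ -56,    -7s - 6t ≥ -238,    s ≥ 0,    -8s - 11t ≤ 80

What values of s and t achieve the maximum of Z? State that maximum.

s = 0, t = 119/3, maximum Z = 238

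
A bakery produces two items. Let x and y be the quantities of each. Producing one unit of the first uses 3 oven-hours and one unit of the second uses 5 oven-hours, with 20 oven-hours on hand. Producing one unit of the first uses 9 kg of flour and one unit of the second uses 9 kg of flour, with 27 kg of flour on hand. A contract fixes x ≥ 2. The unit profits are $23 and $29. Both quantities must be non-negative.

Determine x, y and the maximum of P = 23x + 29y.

Feasible corners and P = 23x + 29y:
  (3, 0) → P = 69
  (2, 0) → P = 46
  (2, 1) → P = 75

At the optimal vertex, 9x + 9y = 27 and x = 2.
Solving simultaneously gives x = 2, y = 1.

x = 2, y = 1, maximum P = 75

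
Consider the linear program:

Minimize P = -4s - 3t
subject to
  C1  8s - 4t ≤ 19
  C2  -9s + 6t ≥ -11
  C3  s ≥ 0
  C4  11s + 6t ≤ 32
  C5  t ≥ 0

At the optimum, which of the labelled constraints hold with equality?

C3 and C4

Vertices and P = -4s - 3t:
  (43/20, 167/120) → P = -511/40
  (11/9, 0) → P = -44/9
  (0, 16/3) → P = -16
  (0, 0) → P = 0

The minimum is at (0, 16/3). Substituting into each constraint, equality holds for C3 and C4; the remaining constraints have slack.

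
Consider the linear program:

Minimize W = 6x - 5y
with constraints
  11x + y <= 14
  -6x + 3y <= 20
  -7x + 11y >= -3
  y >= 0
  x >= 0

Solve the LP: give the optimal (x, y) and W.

Corner points and W = 6x - 5y:
  (22/39, 304/39) → W = -1388/39
  (157/128, 65/128) → W = 617/128
  (0, 20/3) → W = -100/3
  (3/7, 0) → W = 18/7
  (0, 0) → W = 0

x = 22/39, y = 304/39, minimum W = -1388/39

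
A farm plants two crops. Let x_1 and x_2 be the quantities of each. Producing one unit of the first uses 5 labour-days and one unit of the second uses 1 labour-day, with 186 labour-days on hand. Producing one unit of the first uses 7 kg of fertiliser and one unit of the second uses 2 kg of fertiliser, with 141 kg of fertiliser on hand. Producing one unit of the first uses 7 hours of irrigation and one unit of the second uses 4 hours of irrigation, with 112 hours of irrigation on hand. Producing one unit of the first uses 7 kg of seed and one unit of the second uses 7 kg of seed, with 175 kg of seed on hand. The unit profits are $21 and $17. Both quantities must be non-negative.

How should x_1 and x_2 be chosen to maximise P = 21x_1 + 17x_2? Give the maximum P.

Feasible corners and P = 21x_1 + 17x_2:
  (0, 0) → P = 0
  (0, 25) → P = 425
  (16, 0) → P = 336
  (4, 21) → P = 441

At the optimal vertex, 7x_1 + 4x_2 = 112 and 7x_1 + 7x_2 = 175.
Solving simultaneously gives x_1 = 4, x_2 = 21.

x_1 = 4, x_2 = 21, maximum P = 441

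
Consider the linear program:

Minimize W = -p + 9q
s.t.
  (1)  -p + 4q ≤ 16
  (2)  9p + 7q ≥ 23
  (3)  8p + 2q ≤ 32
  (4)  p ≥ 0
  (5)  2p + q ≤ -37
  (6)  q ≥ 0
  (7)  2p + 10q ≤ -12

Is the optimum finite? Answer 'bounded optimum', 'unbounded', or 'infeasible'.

infeasible

The boundaries q = 0 and 2p + 10q = -12 meet at (-6, 0), but that point violates 9p + 7q ≥ 23. Every candidate vertex is excluded by some other constraint, so the feasible region is empty.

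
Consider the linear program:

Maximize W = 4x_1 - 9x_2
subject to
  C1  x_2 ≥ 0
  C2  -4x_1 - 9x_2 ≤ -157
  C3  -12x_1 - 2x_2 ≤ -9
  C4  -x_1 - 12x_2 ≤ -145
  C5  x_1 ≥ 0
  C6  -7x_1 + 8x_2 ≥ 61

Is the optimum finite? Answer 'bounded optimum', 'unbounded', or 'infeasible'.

Feasible corners and W = 4x_1 - 9x_2:
  (0, 157/9) → W = -157
  (707/95, 1343/95) → W = -9259/95
The feasible region has finitely many vertices and no improving ray; the maximum is -9259/95 at (707/95, 1343/95).

bounded optimum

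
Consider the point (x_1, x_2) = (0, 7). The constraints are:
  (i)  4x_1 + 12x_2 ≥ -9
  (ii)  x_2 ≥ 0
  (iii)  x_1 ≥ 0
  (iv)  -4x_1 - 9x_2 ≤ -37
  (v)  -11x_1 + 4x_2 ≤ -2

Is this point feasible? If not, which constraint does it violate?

Constraint (v): -11x_1 + 4x_2 = 28, which is not ≤ -2. All other constraints are satisfied.

not feasible — violates (v)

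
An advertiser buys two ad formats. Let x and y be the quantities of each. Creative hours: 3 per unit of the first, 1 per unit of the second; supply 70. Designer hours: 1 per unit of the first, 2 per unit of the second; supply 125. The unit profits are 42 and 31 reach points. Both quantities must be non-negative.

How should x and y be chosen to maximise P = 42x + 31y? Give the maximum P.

x = 3, y = 61, maximum P = 2017

Vertices and P = 42x + 31y:
  (0, 0) → P = 0
  (0, 125/2) → P = 3875/2
  (70/3, 0) → P = 980
  (3, 61) → P = 2017

At the optimal vertex, 3x + y = 70 and x + 2y = 125.
Solving simultaneously gives x = 3, y = 61.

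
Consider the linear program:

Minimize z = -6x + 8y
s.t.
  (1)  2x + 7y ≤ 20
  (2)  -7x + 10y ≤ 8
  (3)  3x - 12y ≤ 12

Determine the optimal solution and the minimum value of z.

Feasible corners and z = -6x + 8y:
  (48/23, 52/23) → z = 128/23
  (36/5, 4/5) → z = -184/5
  (-4, -2) → z = 8

x = 36/5, y = 4/5, minimum z = -184/5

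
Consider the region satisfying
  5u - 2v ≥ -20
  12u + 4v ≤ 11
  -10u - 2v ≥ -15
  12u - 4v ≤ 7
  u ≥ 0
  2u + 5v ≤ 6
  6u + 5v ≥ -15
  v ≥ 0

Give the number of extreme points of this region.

5

The feasible vertices (each the meet of two boundaries and inside every other half-plane) are:
  (3/4, 1/2)
  (31/52, 25/26)
  (7/12, 0)
  (0, 6/5)
  (0, 0)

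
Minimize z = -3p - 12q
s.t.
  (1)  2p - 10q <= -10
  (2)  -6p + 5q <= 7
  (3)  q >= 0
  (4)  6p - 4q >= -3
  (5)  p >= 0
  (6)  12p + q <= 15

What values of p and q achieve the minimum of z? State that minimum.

p = 19/18, q = 7/3, minimum z = -187/6

Corner points and z = -3p - 12q:
  (5/26, 27/26) → z = -339/26
  (70/61, 75/61) → z = -1110/61
  (19/18, 7/3) → z = -187/6

The binding constraints are 6p - 4q = -3 and 12p + q = 15.
Solving simultaneously gives p = 19/18, q = 7/3.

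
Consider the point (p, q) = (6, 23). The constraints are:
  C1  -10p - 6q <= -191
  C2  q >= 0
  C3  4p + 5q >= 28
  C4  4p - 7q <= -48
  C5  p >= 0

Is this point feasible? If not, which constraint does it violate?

feasible

C1: -198 ≤ -191 ✓
C2: 23 ≥ 0 ✓
C3: 139 ≥ 28 ✓
C4: -137 ≤ -48 ✓
C5: 6 ≥ 0 ✓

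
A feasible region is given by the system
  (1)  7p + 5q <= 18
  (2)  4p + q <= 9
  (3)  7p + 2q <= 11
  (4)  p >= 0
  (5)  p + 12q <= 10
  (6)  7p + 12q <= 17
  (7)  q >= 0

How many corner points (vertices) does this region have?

The feasible vertices (each the meet of two boundaries and inside every other half-plane) are:
  (7/5, 3/5)
  (11/7, 0)
  (0, 5/6)
  (0, 0)
  (7/6, 53/72)

5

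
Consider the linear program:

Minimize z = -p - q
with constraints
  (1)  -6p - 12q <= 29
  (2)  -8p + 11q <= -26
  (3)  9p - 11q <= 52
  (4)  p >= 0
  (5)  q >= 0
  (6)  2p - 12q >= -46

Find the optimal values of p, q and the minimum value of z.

Corner points and z = -p - q:
  (13/4, 0) → z = -13/4
  (409/37, 210/37) → z = -619/37
  (52/9, 0) → z = -52/9
  (565/43, 259/43) → z = -824/43

p = 565/43, q = 259/43, minimum z = -824/43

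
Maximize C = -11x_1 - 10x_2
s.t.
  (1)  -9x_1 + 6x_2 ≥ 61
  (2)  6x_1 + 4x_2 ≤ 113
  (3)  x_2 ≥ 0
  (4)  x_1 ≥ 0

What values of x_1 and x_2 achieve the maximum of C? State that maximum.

x_1 = 0, x_2 = 61/6, maximum C = -305/3

Corner points and C = -11x_1 - 10x_2:
  (217/36, 461/24) → C = -4651/18
  (0, 61/6) → C = -305/3
  (0, 113/4) → C = -565/2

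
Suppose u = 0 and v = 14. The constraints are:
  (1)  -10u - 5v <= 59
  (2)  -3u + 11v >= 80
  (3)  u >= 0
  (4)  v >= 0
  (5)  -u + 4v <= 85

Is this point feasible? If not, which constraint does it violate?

feasible

(1): -70 ≤ 59 ✓
(2): 154 ≥ 80 ✓
(3): 0 ≥ 0 ✓
(4): 14 ≥ 0 ✓
(5): 56 ≤ 85 ✓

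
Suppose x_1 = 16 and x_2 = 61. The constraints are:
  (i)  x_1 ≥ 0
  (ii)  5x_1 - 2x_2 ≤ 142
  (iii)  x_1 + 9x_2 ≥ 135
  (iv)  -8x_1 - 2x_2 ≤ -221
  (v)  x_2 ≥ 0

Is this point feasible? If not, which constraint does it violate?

(i): 16 ≥ 0 ✓
(ii): -42 ≤ 142 ✓
(iii): 565 ≥ 135 ✓
(iv): -250 ≤ -221 ✓
(v): 61 ≥ 0 ✓

feasible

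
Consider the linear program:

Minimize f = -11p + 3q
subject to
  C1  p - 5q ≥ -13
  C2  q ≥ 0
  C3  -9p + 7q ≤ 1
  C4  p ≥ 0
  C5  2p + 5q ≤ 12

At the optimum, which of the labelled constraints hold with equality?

C2 and C5

Vertices and f = -11p + 3q:
  (0, 0) → f = 0
  (6, 0) → f = -66
  (0, 1/7) → f = 3/7
  (79/59, 110/59) → f = -539/59

The minimum is at (6, 0). Substituting into each constraint, equality holds for C2 and C5; the remaining constraints have slack.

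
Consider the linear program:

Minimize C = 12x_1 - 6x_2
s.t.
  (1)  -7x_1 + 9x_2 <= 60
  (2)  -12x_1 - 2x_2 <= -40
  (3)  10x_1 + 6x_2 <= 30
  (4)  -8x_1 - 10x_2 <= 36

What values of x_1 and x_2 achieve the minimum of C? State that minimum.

x_1 = 45/13, x_2 = -10/13, minimum C = 600/13

Corner points and C = 12x_1 - 6x_2:
  (45/13, -10/13) → C = 600/13
  (59/13, -94/13) → C = 1272/13
  (129/13, -150/13) → C = 2448/13

The optimum lies where -12x_1 - 2x_2 = -40 and 10x_1 + 6x_2 = 30.
Solving simultaneously gives x_1 = 45/13, x_2 = -10/13.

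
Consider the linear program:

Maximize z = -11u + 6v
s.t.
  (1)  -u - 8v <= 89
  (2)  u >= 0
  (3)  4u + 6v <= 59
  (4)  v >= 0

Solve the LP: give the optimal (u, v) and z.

u = 0, v = 59/6, maximum z = 59

Vertices and z = -11u + 6v:
  (0, 59/6) → z = 59
  (0, 0) → z = 0
  (59/4, 0) → z = -649/4

At the optimal vertex, u = 0 and 4u + 6v = 59.
Solving simultaneously gives u = 0, v = 59/6.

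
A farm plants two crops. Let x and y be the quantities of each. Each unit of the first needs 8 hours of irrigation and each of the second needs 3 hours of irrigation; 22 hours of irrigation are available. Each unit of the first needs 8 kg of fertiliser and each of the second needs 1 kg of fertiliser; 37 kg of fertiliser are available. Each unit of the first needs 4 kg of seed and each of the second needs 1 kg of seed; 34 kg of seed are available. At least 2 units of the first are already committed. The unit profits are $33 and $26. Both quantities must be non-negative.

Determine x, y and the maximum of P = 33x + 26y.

Vertices and P = 33x + 26y:
  (11/4, 0) → P = 363/4
  (2, 0) → P = 66
  (2, 2) → P = 118

The binding constraints are 8x + 3y = 22 and x = 2.
Solving simultaneously gives x = 2, y = 2.

x = 2, y = 2, maximum P = 118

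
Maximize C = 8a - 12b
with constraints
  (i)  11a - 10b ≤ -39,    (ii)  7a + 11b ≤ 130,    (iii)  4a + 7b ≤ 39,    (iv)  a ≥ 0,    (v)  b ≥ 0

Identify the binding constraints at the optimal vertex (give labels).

Vertices and C = 8a - 12b:
  (1, 5) → C = -52
  (0, 39/10) → C = -234/5
  (0, 39/7) → C = -468/7

The maximum is at (0, 39/10). Substituting into each constraint, equality holds for (i) and (iv); the remaining constraints have slack.

(i) and (iv)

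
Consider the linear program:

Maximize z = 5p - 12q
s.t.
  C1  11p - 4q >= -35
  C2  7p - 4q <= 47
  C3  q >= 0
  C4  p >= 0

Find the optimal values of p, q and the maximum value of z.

Extreme points and z = 5p - 12q:
  (0, 35/4) → z = -105
  (47/7, 0) → z = 235/7
  (0, 0) → z = 0
The feasible region is unbounded (it extends along (4, 11), (4, 7)), but z strictly decreases along every unbounded feasible direction, so there is no improving ray and the maximum is attained at a vertex.

At the optimal vertex, 7p - 4q = 47 and q = 0.
Solving simultaneously gives p = 47/7, q = 0.

p = 47/7, q = 0, maximum z = 235/7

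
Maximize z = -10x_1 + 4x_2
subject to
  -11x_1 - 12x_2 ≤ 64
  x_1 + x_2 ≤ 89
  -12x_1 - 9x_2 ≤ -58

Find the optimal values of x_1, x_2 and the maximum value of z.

Corner points and z = -10x_1 + 4x_2:
  (1132, -1043) → z = -15492
  (424/15, -1406/45) → z = -18344/45
  (-743/3, 1010/3) → z = 11470/3

x_1 = -743/3, x_2 = 1010/3, maximum z = 11470/3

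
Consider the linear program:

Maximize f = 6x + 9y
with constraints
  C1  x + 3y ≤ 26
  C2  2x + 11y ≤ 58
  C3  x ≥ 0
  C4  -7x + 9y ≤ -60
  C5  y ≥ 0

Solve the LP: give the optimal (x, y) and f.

x = 26, y = 0, maximum f = 156

Feasible corners and f = 6x + 9y:
  (112/5, 6/5) → f = 726/5
  (26, 0) → f = 156
  (1182/95, 286/95) → f = 9666/95
  (60/7, 0) → f = 360/7

At the optimal vertex, x + 3y = 26 and y = 0.
Solving simultaneously gives x = 26, y = 0.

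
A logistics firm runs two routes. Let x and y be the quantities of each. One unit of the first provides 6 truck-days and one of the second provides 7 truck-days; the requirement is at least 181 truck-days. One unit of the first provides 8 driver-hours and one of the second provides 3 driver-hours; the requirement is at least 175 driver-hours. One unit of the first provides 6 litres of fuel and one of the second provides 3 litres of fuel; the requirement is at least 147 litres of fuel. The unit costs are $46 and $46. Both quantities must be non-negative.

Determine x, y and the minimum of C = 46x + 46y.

Corner points and C = 46x + 46y:
  (0, 175/3) → C = 8050/3
  (181/6, 0) → C = 4163/3
  (81/4, 17/2) → C = 2645/2
  (14, 21) → C = 1610
The feasible region is unbounded (it extends along (0, 1), (1, 0)), but C strictly increases along every unbounded feasible direction, so there is no improving ray and the minimum is attained at a vertex.

At the optimal vertex, 6x + 7y = 181 and 6x + 3y = 147.
Solving simultaneously gives x = 81/4, y = 17/2.

x = 81/4, y = 17/2, minimum C = 2645/2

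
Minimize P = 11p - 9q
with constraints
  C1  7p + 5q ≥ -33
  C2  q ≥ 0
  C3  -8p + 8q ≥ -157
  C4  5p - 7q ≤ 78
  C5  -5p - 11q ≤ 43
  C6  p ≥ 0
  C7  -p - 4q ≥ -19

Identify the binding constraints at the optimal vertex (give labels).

C6 and C7

Feasible corners and P = 11p - 9q:
  (78/5, 0) → P = 858/5
  (0, 0) → P = 0
  (445/27, 17/27) → P = 4742/27
  (0, 19/4) → P = -171/4

The minimum is at (0, 19/4). Substituting into each constraint, equality holds for C6 and C7; the remaining constraints have slack.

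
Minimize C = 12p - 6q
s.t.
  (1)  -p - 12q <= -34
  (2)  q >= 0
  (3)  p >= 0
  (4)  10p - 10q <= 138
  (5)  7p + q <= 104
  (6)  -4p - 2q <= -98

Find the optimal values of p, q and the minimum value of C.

Feasible corners and C = 12p - 6q:
  (0, 104) → C = -624
  (0, 49) → C = -294
  (11, 27) → C = -30

The optimum lies where p = 0 and 7p + q = 104.
Solving simultaneously gives p = 0, q = 104.

p = 0, q = 104, minimum C = -624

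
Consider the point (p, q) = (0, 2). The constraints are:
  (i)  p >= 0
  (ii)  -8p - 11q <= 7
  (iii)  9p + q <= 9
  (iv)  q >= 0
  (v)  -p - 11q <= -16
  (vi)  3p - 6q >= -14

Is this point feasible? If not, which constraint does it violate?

(i): 0 ≥ 0 ✓
(ii): -22 ≤ 7 ✓
(iii): 2 ≤ 9 ✓
(iv): 2 ≥ 0 ✓
(v): -22 ≤ -16 ✓
(vi): -12 ≥ -14 ✓

feasible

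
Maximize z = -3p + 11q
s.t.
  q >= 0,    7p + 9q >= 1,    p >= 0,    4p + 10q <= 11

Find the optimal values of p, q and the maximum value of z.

p = 0, q = 11/10, maximum z = 121/10

Vertices and z = -3p + 11q:
  (1/7, 0) → z = -3/7
  (11/4, 0) → z = -33/4
  (0, 1/9) → z = 11/9
  (0, 11/10) → z = 121/10

At the optimal vertex, p = 0 and 4p + 10q = 11.
Solving simultaneously gives p = 0, q = 11/10.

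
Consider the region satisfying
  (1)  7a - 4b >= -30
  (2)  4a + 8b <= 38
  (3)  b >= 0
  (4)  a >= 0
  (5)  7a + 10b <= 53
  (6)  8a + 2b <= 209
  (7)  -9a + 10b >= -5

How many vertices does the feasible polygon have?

5

The feasible vertices (each the meet of two boundaries and inside every other half-plane) are:
  (0, 19/4)
  (11/4, 27/8)
  (0, 0)
  (5/9, 0)
  (29/8, 221/80)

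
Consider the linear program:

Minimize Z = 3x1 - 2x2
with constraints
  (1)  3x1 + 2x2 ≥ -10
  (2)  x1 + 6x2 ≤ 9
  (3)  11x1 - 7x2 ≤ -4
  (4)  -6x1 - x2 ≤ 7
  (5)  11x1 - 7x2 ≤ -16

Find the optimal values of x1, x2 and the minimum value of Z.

x1 = -51/35, x2 = 61/35, minimum Z = -55/7

Extreme points and Z = 3x1 - 2x2:
  (-51/35, 61/35) → Z = -55/7
  (-33/73, 115/73) → Z = -329/73
  (-65/53, 19/53) → Z = -233/53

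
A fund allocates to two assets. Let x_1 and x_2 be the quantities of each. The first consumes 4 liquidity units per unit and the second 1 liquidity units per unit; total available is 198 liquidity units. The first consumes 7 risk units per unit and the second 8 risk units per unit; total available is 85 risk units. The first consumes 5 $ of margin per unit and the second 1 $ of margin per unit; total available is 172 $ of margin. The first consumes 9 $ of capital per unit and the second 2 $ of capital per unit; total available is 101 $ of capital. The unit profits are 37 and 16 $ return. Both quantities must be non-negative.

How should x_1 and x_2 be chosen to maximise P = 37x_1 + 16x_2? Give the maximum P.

Feasible corners and P = 37x_1 + 16x_2:
  (0, 0) → P = 0
  (0, 85/8) → P = 170
  (101/9, 0) → P = 3737/9
  (11, 1) → P = 423

x_1 = 11, x_2 = 1, maximum P = 423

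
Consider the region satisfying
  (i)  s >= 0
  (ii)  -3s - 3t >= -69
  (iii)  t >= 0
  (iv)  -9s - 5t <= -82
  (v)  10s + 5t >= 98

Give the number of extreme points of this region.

Pairwise boundary intersections that survive every other constraint:
  (0, 23)
  (0, 98/5)
  (23, 0)
  (49/5, 0)

4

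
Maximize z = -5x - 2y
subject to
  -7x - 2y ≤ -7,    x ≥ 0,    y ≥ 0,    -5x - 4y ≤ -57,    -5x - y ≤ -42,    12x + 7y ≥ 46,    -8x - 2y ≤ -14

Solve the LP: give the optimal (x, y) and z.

Extreme points and z = -5x - 2y:
  (0, 42) → z = -84
  (57/5, 0) → z = -57
  (37/5, 5) → z = -47
The feasible region is unbounded (it extends along (0, 1), (1, 0)), but z strictly decreases along every unbounded feasible direction, so there is no improving ray and the maximum is attained at a vertex.

At the optimal vertex, -5x - 4y = -57 and -5x - y = -42.
Solving simultaneously gives x = 37/5, y = 5.

x = 37/5, y = 5, maximum z = -47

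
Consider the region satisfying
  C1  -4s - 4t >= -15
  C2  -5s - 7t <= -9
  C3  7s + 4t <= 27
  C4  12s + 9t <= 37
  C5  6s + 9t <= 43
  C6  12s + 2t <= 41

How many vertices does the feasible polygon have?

5

Of the 15 pairwise boundary intersections, those satisfying every inequality are:
  (13/12, 8/3)
  (-37/12, 41/6)
  (-220/3, 161/3)
  (269/74, -97/74)
  (295/84, -4/7)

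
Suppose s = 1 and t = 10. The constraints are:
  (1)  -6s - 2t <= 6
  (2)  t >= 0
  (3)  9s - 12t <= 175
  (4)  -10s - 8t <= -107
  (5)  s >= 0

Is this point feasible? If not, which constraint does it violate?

not feasible — violates (4)

Constraint (4): -10s - 8t = -90, which is not ≤ -107. All other constraints are satisfied.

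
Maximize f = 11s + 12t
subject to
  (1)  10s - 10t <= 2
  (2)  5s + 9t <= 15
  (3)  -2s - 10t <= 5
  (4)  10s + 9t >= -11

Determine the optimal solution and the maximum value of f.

s = 6/5, t = 1, maximum f = 126/5

Extreme points and f = 11s + 12t:
  (6/5, 1) → f = 126/5
  (-1/4, -9/20) → f = -163/20
  (-26/5, 41/9) → f = -38/15
  (-65/82, -14/41) → f = -1051/82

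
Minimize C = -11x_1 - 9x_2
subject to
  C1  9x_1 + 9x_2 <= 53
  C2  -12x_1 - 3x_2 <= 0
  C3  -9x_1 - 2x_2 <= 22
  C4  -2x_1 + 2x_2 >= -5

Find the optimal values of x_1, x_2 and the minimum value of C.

x_1 = 151/36, x_2 = 61/36, minimum C = -1105/18

Corner points and C = -11x_1 - 9x_2:
  (-53/27, 212/27) → C = -1325/27
  (151/36, 61/36) → C = -1105/18
  (1/2, -2) → C = 25/2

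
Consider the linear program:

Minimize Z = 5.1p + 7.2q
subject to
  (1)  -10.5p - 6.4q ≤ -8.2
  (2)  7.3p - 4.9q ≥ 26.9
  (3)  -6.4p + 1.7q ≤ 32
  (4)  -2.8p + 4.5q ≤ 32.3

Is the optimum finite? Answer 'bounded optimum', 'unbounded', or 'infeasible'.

From the feasible point (21234/9817, -22259/9817), moving in the direction (6.4, -10.5) keeps every constraint satisfied while Z decreases without bound.

unbounded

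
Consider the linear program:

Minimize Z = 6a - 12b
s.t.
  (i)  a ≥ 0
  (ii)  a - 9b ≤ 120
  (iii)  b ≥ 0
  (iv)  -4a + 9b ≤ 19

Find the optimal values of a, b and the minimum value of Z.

a = 0, b = 19/9, minimum Z = -76/3

Vertices and Z = 6a - 12b:
  (0, 0) → Z = 0
  (0, 19/9) → Z = -76/3
  (120, 0) → Z = 720
The feasible region is unbounded (it extends along (9, 1), (9, 4)), but Z strictly increases along every unbounded feasible direction, so there is no improving ray and the minimum is attained at a vertex.

The binding constraints are a = 0 and -4a + 9b = 19.
Solving simultaneously gives a = 0, b = 19/9.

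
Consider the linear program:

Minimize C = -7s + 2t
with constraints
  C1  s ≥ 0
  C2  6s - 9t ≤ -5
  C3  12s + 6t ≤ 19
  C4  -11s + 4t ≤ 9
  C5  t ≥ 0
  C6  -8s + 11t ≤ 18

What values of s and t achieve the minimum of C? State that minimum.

s = 47/48, t = 29/24, minimum C = -71/16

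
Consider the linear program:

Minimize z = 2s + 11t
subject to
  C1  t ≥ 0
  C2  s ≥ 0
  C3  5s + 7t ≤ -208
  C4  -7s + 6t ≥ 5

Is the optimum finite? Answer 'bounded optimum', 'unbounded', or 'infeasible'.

The boundaries t = 0 and 5s + 7t = -208 meet at (-208/5, 0), but that point violates s ≥ 0. Every candidate vertex is excluded by some other constraint, so the feasible region is empty.

infeasible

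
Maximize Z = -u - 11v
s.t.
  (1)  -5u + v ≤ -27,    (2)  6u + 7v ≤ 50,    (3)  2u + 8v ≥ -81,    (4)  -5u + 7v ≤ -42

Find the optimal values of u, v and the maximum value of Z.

Feasible corners and Z = -u - 11v:
  (45/14, -153/14) → Z = 117
  (49/10, -5/2) → Z = 113/5
  (967/34, -293/17) → Z = 5479/34
  (92/11, -2/77) → Z = -622/77

The binding constraints are 6u + 7v = 50 and 2u + 8v = -81.
Solving simultaneously gives u = 967/34, v = -293/17.

u = 967/34, v = -293/17, maximum Z = 5479/34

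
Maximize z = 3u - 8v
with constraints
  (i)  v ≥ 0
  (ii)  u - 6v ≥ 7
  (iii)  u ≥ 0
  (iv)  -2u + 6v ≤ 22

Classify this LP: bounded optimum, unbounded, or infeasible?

unbounded

From the feasible point (7, 0), moving in the direction (6, 1) keeps every constraint satisfied while z increases without bound.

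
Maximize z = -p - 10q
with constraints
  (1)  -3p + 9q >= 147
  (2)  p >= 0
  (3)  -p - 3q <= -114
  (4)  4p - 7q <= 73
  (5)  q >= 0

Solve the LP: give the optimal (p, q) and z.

p = 65/2, q = 163/6, maximum z = -1825/6

Feasible corners and z = -p - 10q:
  (65/2, 163/6) → z = -1825/6
  (562/5, 269/5) → z = -3252/5
  (0, 38) → z = -380
The feasible region is unbounded (it extends along (0, 1), (7, 4)), but z strictly decreases along every unbounded feasible direction, so there is no improving ray and the maximum is attained at a vertex.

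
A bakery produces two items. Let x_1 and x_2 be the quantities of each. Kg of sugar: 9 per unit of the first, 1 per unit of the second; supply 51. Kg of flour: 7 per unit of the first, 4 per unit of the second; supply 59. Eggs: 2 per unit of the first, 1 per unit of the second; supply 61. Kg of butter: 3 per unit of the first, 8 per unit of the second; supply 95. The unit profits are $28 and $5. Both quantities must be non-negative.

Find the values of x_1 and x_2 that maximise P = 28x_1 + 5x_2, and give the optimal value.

x_1 = 5, x_2 = 6, maximum P = 170

At the optimal vertex, 9x_1 + x_2 = 51 and 7x_1 + 4x_2 = 59.
Solving simultaneously gives x_1 = 5, x_2 = 6.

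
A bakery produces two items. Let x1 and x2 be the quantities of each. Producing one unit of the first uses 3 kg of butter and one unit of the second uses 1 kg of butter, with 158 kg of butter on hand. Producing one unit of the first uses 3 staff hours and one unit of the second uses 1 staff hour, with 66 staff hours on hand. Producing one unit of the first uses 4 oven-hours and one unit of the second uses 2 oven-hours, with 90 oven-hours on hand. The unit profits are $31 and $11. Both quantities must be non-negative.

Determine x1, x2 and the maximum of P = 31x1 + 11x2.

Corner points and P = 31x1 + 11x2:
  (0, 0) → P = 0
  (0, 45) → P = 495
  (22, 0) → P = 682
  (21, 3) → P = 684

The binding constraints are 3x1 + x2 = 66 and 4x1 + 2x2 = 90.
Solving simultaneously gives x1 = 21, x2 = 3.

x1 = 21, x2 = 3, maximum P = 684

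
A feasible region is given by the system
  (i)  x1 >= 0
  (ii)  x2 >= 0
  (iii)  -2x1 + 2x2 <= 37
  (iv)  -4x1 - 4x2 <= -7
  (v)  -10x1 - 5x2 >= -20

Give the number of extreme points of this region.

4

Of the 10 pairwise boundary intersections, those satisfying every inequality are:
  (0, 7/4)
  (0, 4)
  (7/4, 0)
  (2, 0)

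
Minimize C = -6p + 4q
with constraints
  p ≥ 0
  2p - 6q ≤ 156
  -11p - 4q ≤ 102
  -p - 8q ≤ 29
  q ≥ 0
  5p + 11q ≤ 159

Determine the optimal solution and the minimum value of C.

Extreme points and C = -6p + 4q:
  (0, 0) → C = 0
  (0, 159/11) → C = 636/11
  (159/5, 0) → C = -954/5

The optimum lies where q = 0 and 5p + 11q = 159.
Solving simultaneously gives p = 159/5, q = 0.

p = 159/5, q = 0, minimum C = -954/5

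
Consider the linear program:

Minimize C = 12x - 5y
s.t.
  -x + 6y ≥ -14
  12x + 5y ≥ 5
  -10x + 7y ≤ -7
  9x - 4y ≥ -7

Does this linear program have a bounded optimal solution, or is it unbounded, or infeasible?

bounded optimum

Feasible corners and C = 12x - 5y:
  (100/77, -163/77) → C = 2015/77
  (35/67, -17/67) → C = 505/67
The feasible region has finitely many vertices and no improving ray; the minimum is 505/67 at (35/67, -17/67).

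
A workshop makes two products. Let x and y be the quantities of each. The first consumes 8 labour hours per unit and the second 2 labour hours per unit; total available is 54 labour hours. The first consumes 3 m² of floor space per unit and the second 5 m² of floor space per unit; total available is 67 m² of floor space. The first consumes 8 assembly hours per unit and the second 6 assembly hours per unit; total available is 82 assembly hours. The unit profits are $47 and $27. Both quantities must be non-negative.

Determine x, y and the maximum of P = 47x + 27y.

Corner points and P = 47x + 27y:
  (0, 0) → P = 0
  (0, 67/5) → P = 1809/5
  (27/4, 0) → P = 1269/4
  (5, 7) → P = 424
  (4/11, 145/11) → P = 373

At the optimal vertex, 8x + 2y = 54 and 8x + 6y = 82.
Solving simultaneously gives x = 5, y = 7.

x = 5, y = 7, maximum P = 424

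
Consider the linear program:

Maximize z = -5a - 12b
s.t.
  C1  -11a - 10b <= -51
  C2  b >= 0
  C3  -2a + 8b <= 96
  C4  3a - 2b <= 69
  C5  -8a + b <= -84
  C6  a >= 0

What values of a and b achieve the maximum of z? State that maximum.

Feasible corners and z = -5a - 12b:
  (23, 0) → z = -115
  (21/2, 0) → z = -105/2
  (186/5, 213/10) → z = -2208/5
  (384/31, 468/31) → z = -7536/31

The binding constraints are b = 0 and -8a + b = -84.
Solving simultaneously gives a = 21/2, b = 0.

a = 21/2, b = 0, maximum z = -105/2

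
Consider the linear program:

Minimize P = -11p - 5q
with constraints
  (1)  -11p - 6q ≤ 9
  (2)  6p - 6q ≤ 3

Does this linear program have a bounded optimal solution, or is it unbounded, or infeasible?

unbounded

From the feasible point (-6/17, -29/34), moving in the direction (6, 6) keeps every constraint satisfied while P decreases without bound.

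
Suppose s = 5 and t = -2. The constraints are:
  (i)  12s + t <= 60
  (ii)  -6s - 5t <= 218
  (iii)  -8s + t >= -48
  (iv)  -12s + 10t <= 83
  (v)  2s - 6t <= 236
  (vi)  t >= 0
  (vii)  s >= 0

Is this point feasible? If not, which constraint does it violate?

not feasible — violates (vi)

Constraint (vi): t = -2, which is not ≥ 0. All other constraints are satisfied.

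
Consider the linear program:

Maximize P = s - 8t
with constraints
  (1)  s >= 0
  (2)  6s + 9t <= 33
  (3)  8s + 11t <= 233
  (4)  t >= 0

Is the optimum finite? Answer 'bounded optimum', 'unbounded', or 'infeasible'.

bounded optimum

Feasible corners and P = s - 8t:
  (0, 11/3) → P = -88/3
  (0, 0) → P = 0
  (11/2, 0) → P = 11/2
The feasible region has finitely many vertices and no improving ray; the maximum is 11/2 at (11/2, 0).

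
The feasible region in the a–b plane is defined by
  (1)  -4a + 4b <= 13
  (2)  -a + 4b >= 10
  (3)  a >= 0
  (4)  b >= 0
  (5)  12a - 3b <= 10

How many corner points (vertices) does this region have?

Pairwise boundary intersections that survive every other constraint:
  (0, 13/4)
  (79/36, 49/9)
  (0, 5/2)
  (14/9, 26/9)

4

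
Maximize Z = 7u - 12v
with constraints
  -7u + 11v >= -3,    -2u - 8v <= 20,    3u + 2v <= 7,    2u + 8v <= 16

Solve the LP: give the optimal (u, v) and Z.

Vertices and Z = 7u - 12v:
  (-98/39, -73/39) → Z = 190/39
  (83/47, 40/47) → Z = 101/47
  (6/5, 17/10) → Z = -12
The feasible region is unbounded (it extends along (-4, 1)), but Z strictly decreases along every unbounded feasible direction, so there is no improving ray and the maximum is attained at a vertex.

u = -98/39, v = -73/39, maximum Z = 190/39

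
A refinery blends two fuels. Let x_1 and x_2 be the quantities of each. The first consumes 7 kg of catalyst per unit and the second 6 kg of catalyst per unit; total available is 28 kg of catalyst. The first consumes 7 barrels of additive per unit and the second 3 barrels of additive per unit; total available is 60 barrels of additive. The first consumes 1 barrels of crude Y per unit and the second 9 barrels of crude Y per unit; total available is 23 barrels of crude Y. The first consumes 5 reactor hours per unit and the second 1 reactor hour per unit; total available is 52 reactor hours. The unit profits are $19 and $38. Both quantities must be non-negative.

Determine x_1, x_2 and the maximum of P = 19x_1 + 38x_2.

x_1 = 2, x_2 = 7/3, maximum P = 380/3

At the optimal vertex, 7x_1 + 6x_2 = 28 and x_1 + 9x_2 = 23.
Solving simultaneously gives x_1 = 2, x_2 = 7/3.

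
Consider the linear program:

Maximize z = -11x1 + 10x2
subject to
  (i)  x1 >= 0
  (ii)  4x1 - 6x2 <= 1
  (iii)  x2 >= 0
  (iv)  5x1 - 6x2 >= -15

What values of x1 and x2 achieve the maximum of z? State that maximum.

x1 = 0, x2 = 5/2, maximum z = 25

Extreme points and z = -11x1 + 10x2:
  (0, 0) → z = 0
  (0, 5/2) → z = 25
  (1/4, 0) → z = -11/4
The feasible region is unbounded (it extends along (6, 5), (3, 2)), but z strictly decreases along every unbounded feasible direction, so there is no improving ray and the maximum is attained at a vertex.

At the optimal vertex, x1 = 0 and 5x1 - 6x2 = -15.
Solving simultaneously gives x1 = 0, x2 = 5/2.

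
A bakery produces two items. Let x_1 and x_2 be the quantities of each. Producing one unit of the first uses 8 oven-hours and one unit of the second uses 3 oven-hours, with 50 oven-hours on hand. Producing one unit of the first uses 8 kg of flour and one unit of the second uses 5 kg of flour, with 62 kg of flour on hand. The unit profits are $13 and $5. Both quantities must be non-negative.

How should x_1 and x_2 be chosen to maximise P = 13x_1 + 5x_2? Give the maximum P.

The optimum lies where 8x_1 + 3x_2 = 50 and 8x_1 + 5x_2 = 62.
Solving simultaneously gives x_1 = 4, x_2 = 6.

x_1 = 4, x_2 = 6, maximum P = 82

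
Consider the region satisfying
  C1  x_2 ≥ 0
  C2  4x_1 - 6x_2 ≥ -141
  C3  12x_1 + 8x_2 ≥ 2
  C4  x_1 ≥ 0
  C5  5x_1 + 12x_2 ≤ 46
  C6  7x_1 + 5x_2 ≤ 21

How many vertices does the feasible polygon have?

Pairwise boundary intersections that survive every other constraint:
  (1/6, 0)
  (3, 0)
  (0, 1/4)
  (0, 23/6)
  (22/59, 217/59)

5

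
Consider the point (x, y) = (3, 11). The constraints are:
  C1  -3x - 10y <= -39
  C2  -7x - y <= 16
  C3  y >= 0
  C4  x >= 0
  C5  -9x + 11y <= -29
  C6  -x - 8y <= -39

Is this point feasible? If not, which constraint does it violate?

Constraint C5: -9x + 11y = 94, which is not ≤ -29. All other constraints are satisfied.

not feasible — violates C5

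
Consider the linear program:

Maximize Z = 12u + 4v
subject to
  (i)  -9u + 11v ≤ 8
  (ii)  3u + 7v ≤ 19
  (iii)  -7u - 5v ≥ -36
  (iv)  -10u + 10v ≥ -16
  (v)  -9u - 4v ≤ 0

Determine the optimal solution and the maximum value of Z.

Feasible corners and Z = 12u + 4v:
  (51/32, 65/32) → Z = 109/4
  (-32/135, 8/15) → Z = -32/45
  (151/50, 71/50) → Z = 1048/25
  (32/65, -72/65) → Z = 96/65

The binding constraints are 3u + 7v = 19 and -10u + 10v = -16.
Solving simultaneously gives u = 151/50, v = 71/50.

u = 151/50, v = 71/50, maximum Z = 1048/25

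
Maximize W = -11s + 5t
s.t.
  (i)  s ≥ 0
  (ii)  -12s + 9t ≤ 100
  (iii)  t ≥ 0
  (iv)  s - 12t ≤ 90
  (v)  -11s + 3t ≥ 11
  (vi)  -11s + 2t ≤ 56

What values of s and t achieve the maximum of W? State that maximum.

s = 0, t = 100/9, maximum W = 500/9

Vertices and W = -11s + 5t:
  (0, 100/9) → W = 500/9
  (0, 11/3) → W = 55/3
  (67/21, 968/63) → W = 2629/63

The optimum lies where s = 0 and -12s + 9t = 100.
Solving simultaneously gives s = 0, t = 100/9.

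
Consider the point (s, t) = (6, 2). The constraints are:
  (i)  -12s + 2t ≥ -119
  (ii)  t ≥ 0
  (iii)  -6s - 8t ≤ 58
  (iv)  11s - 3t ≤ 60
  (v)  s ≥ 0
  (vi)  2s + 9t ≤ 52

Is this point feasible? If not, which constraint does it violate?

feasible

(i): -68 ≥ -119 ✓
(ii): 2 ≥ 0 ✓
(iii): -52 ≤ 58 ✓
(iv): 60 ≤ 60 ✓
(v): 6 ≥ 0 ✓
(vi): 30 ≤ 52 ✓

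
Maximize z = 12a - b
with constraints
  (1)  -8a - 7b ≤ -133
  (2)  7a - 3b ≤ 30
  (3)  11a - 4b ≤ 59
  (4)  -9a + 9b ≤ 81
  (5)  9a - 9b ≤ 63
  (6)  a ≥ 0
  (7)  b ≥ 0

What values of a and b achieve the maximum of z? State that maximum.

Extreme points and z = 12a - b:
  (609/73, 691/73) → z = 6617/73
  (14/3, 41/3) → z = 127/3
  (57/5, 83/5) → z = 601/5
  (95/7, 158/7) → z = 982/7

The binding constraints are 11a - 4b = 59 and -9a + 9b = 81.
Solving simultaneously gives a = 95/7, b = 158/7.

a = 95/7, b = 158/7, maximum z = 982/7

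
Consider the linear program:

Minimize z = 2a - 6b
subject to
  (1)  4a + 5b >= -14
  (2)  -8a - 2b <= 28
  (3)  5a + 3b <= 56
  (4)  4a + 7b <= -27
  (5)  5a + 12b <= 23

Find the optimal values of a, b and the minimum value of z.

Corner points and z = 2a - 6b:
  (322/13, -294/13) → z = 2408/13
  (37/8, -13/2) → z = 193/4
  (473/23, -359/23) → z = 3100/23

a = 37/8, b = -13/2, minimum z = 193/4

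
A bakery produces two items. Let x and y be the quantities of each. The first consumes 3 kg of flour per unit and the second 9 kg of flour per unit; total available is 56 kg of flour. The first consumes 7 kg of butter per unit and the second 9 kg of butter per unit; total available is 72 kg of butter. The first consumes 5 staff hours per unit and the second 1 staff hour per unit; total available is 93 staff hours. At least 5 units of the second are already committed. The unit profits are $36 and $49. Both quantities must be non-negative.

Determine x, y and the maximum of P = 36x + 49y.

x = 11/3, y = 5, maximum P = 377

The binding constraints are 3x + 9y = 56 and y = 5.
Solving simultaneously gives x = 11/3, y = 5.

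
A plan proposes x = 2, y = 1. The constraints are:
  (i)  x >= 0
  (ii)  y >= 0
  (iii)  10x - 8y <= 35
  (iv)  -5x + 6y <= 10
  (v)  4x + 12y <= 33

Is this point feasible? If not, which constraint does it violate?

feasible

(i): 2 ≥ 0 ✓
(ii): 1 ≥ 0 ✓
(iii): 12 ≤ 35 ✓
(iv): -4 ≤ 10 ✓
(v): 20 ≤ 33 ✓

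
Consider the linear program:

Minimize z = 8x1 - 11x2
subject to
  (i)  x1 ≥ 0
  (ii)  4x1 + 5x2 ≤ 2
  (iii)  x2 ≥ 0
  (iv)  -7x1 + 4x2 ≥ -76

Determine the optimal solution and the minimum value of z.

Corner points and z = 8x1 - 11x2:
  (0, 2/5) → z = -22/5
  (0, 0) → z = 0
  (1/2, 0) → z = 4

x1 = 0, x2 = 2/5, minimum z = -22/5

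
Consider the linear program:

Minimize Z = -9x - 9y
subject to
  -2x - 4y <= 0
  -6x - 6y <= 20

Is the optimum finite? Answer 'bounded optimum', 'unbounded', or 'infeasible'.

unbounded

From the feasible point (-20/3, 10/3), moving in the direction (4, -2) keeps every constraint satisfied while Z decreases without bound.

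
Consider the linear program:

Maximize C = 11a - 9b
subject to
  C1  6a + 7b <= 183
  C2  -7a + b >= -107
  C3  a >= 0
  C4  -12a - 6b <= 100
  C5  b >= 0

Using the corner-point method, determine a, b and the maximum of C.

Corner points and C = 11a - 9b:
  (932/55, 639/55) → C = 4501/55
  (0, 183/7) → C = -1647/7
  (107/7, 0) → C = 1177/7
  (0, 0) → C = 0

The binding constraints are -7a + b = -107 and b = 0.
Solving simultaneously gives a = 107/7, b = 0.

a = 107/7, b = 0, maximum C = 1177/7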